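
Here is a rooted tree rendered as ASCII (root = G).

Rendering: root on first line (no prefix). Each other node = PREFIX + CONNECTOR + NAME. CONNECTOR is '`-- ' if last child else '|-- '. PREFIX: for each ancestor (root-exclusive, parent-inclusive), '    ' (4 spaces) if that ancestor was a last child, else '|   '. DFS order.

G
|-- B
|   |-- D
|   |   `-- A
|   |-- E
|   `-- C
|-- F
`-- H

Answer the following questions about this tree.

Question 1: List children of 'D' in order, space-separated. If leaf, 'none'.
Node D's children (from adjacency): A

Answer: A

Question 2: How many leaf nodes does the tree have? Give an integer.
Leaves (nodes with no children): A, C, E, F, H

Answer: 5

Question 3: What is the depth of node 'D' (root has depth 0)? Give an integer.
Answer: 2

Derivation:
Path from root to D: G -> B -> D
Depth = number of edges = 2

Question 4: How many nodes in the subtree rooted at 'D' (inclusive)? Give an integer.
Subtree rooted at D contains: A, D
Count = 2

Answer: 2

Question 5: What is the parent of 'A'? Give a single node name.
Scan adjacency: A appears as child of D

Answer: D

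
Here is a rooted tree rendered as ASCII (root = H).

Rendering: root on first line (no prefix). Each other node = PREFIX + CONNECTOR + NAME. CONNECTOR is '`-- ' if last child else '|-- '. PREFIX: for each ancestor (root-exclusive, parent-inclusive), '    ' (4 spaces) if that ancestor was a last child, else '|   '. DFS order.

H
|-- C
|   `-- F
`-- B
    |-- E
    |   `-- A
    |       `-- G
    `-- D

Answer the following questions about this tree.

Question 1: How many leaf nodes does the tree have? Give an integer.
Answer: 3

Derivation:
Leaves (nodes with no children): D, F, G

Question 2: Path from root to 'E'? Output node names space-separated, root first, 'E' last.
Answer: H B E

Derivation:
Walk down from root: H -> B -> E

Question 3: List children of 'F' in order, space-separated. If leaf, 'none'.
Answer: none

Derivation:
Node F's children (from adjacency): (leaf)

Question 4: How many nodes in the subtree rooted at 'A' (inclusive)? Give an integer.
Answer: 2

Derivation:
Subtree rooted at A contains: A, G
Count = 2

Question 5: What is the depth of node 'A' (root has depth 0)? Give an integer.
Answer: 3

Derivation:
Path from root to A: H -> B -> E -> A
Depth = number of edges = 3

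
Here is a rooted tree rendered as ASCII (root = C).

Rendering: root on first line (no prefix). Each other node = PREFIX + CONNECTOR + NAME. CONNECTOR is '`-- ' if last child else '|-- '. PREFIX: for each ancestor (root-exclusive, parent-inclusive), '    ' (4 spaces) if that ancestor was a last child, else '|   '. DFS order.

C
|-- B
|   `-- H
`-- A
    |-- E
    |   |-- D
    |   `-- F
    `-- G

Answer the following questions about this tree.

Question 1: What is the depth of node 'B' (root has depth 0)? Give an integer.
Path from root to B: C -> B
Depth = number of edges = 1

Answer: 1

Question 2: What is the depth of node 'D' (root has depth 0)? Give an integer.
Answer: 3

Derivation:
Path from root to D: C -> A -> E -> D
Depth = number of edges = 3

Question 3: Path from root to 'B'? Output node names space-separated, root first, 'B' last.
Walk down from root: C -> B

Answer: C B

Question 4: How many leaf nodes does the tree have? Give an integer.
Answer: 4

Derivation:
Leaves (nodes with no children): D, F, G, H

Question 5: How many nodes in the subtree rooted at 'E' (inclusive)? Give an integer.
Answer: 3

Derivation:
Subtree rooted at E contains: D, E, F
Count = 3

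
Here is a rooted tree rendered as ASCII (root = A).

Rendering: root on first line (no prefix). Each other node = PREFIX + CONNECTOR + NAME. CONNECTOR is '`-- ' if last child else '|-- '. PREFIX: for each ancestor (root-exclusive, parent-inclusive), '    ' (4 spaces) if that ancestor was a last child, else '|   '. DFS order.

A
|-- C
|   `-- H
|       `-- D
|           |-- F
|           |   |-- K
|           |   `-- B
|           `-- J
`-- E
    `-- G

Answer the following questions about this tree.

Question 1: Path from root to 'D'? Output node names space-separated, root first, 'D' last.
Walk down from root: A -> C -> H -> D

Answer: A C H D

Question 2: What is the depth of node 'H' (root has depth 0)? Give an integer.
Path from root to H: A -> C -> H
Depth = number of edges = 2

Answer: 2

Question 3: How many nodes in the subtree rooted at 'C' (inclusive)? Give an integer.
Subtree rooted at C contains: B, C, D, F, H, J, K
Count = 7

Answer: 7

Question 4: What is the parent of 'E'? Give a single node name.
Scan adjacency: E appears as child of A

Answer: A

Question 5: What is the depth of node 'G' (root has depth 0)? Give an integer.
Path from root to G: A -> E -> G
Depth = number of edges = 2

Answer: 2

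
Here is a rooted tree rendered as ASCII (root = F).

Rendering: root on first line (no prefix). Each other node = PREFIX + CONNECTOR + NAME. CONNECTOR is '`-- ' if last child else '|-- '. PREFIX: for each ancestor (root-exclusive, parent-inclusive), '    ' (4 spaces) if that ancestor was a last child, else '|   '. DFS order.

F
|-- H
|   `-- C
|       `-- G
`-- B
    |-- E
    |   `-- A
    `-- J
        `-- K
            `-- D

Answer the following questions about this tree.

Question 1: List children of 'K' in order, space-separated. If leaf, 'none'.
Answer: D

Derivation:
Node K's children (from adjacency): D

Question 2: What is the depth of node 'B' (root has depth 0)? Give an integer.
Answer: 1

Derivation:
Path from root to B: F -> B
Depth = number of edges = 1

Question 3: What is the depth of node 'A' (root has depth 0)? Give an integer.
Answer: 3

Derivation:
Path from root to A: F -> B -> E -> A
Depth = number of edges = 3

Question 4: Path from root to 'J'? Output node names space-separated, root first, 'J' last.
Walk down from root: F -> B -> J

Answer: F B J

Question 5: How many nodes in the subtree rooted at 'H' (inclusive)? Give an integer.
Subtree rooted at H contains: C, G, H
Count = 3

Answer: 3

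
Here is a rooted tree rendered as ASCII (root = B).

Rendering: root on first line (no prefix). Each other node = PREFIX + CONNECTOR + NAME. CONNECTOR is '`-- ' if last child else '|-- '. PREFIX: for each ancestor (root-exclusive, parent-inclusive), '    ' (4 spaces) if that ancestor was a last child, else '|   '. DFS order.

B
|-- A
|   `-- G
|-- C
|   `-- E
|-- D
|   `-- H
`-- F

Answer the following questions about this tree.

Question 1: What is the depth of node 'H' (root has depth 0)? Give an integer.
Answer: 2

Derivation:
Path from root to H: B -> D -> H
Depth = number of edges = 2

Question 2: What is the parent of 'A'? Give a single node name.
Answer: B

Derivation:
Scan adjacency: A appears as child of B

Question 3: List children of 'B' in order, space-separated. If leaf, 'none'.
Answer: A C D F

Derivation:
Node B's children (from adjacency): A, C, D, F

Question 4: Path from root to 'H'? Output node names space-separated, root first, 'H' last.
Walk down from root: B -> D -> H

Answer: B D H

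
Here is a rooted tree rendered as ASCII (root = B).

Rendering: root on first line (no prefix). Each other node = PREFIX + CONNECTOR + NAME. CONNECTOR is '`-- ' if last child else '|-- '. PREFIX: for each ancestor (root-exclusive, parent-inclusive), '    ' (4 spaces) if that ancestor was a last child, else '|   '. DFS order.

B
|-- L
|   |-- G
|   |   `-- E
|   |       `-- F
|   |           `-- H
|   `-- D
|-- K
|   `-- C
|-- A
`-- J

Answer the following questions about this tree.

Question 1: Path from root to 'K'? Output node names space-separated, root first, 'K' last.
Walk down from root: B -> K

Answer: B K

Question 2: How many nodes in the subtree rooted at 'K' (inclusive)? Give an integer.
Answer: 2

Derivation:
Subtree rooted at K contains: C, K
Count = 2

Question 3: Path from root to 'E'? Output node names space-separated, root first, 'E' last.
Walk down from root: B -> L -> G -> E

Answer: B L G E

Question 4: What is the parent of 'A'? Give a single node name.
Answer: B

Derivation:
Scan adjacency: A appears as child of B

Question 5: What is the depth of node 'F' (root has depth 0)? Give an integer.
Path from root to F: B -> L -> G -> E -> F
Depth = number of edges = 4

Answer: 4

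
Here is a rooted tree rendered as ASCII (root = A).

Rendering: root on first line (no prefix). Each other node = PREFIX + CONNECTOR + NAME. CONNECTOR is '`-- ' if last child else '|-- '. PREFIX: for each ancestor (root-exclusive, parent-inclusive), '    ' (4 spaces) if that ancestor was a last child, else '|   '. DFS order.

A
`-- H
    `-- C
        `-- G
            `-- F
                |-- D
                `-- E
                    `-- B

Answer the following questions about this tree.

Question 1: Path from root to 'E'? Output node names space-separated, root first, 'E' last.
Answer: A H C G F E

Derivation:
Walk down from root: A -> H -> C -> G -> F -> E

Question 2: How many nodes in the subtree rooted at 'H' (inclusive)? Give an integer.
Answer: 7

Derivation:
Subtree rooted at H contains: B, C, D, E, F, G, H
Count = 7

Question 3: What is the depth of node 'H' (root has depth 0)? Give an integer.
Answer: 1

Derivation:
Path from root to H: A -> H
Depth = number of edges = 1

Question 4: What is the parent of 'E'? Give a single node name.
Scan adjacency: E appears as child of F

Answer: F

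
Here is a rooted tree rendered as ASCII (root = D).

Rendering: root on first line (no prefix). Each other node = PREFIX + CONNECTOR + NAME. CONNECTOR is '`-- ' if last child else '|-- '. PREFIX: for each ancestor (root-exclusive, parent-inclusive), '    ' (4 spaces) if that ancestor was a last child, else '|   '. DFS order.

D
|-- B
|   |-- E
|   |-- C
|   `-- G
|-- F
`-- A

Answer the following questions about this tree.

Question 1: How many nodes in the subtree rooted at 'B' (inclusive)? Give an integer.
Answer: 4

Derivation:
Subtree rooted at B contains: B, C, E, G
Count = 4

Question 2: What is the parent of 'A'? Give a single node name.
Scan adjacency: A appears as child of D

Answer: D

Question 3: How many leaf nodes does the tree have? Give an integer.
Leaves (nodes with no children): A, C, E, F, G

Answer: 5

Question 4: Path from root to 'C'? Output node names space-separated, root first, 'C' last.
Walk down from root: D -> B -> C

Answer: D B C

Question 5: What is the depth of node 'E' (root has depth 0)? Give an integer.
Path from root to E: D -> B -> E
Depth = number of edges = 2

Answer: 2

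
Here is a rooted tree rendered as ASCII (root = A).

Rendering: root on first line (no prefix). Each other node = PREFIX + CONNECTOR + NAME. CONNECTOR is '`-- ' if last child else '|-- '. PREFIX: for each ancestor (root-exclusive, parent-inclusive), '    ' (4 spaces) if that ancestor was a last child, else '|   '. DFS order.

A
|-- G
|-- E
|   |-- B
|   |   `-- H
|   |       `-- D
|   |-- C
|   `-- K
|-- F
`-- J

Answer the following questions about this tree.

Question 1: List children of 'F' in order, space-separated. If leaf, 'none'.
Answer: none

Derivation:
Node F's children (from adjacency): (leaf)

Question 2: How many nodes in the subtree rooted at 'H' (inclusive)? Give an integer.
Subtree rooted at H contains: D, H
Count = 2

Answer: 2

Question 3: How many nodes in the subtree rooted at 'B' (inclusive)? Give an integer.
Answer: 3

Derivation:
Subtree rooted at B contains: B, D, H
Count = 3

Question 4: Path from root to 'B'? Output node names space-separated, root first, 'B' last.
Walk down from root: A -> E -> B

Answer: A E B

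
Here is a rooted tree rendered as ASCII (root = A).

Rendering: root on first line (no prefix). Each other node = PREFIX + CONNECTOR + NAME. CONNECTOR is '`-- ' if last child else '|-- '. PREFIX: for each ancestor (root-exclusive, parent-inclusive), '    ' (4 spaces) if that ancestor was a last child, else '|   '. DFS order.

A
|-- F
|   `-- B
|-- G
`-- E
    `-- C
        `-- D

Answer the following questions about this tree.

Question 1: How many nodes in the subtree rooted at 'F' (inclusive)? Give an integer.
Subtree rooted at F contains: B, F
Count = 2

Answer: 2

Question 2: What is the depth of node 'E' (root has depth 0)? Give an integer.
Answer: 1

Derivation:
Path from root to E: A -> E
Depth = number of edges = 1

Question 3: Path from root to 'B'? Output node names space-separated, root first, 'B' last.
Answer: A F B

Derivation:
Walk down from root: A -> F -> B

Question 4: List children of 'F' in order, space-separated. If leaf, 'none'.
Node F's children (from adjacency): B

Answer: B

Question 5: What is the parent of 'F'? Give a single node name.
Scan adjacency: F appears as child of A

Answer: A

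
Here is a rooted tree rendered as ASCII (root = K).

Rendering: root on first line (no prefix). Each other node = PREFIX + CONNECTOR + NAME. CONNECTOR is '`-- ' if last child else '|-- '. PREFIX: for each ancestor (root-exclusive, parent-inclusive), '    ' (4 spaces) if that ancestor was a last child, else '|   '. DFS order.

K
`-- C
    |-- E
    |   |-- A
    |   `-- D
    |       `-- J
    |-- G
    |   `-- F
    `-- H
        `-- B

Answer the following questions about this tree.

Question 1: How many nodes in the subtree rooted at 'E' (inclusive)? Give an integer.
Answer: 4

Derivation:
Subtree rooted at E contains: A, D, E, J
Count = 4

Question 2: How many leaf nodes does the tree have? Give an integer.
Leaves (nodes with no children): A, B, F, J

Answer: 4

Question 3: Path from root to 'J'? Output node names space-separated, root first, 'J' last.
Answer: K C E D J

Derivation:
Walk down from root: K -> C -> E -> D -> J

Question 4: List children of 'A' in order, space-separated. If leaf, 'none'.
Node A's children (from adjacency): (leaf)

Answer: none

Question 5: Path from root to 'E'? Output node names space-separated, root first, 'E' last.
Walk down from root: K -> C -> E

Answer: K C E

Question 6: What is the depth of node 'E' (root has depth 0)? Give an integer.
Answer: 2

Derivation:
Path from root to E: K -> C -> E
Depth = number of edges = 2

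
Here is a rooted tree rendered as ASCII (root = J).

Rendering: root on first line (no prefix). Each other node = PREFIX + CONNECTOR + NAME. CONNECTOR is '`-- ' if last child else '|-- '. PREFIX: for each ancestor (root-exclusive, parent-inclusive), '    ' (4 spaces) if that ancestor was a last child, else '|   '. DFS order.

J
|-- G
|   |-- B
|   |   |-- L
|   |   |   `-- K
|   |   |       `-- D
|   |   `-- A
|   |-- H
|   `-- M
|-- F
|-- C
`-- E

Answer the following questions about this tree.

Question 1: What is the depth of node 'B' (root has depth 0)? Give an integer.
Answer: 2

Derivation:
Path from root to B: J -> G -> B
Depth = number of edges = 2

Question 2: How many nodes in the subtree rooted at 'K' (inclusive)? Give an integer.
Subtree rooted at K contains: D, K
Count = 2

Answer: 2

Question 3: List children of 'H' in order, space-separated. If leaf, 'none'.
Answer: none

Derivation:
Node H's children (from adjacency): (leaf)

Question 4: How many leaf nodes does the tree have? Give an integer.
Answer: 7

Derivation:
Leaves (nodes with no children): A, C, D, E, F, H, M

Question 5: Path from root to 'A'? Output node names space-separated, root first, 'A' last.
Answer: J G B A

Derivation:
Walk down from root: J -> G -> B -> A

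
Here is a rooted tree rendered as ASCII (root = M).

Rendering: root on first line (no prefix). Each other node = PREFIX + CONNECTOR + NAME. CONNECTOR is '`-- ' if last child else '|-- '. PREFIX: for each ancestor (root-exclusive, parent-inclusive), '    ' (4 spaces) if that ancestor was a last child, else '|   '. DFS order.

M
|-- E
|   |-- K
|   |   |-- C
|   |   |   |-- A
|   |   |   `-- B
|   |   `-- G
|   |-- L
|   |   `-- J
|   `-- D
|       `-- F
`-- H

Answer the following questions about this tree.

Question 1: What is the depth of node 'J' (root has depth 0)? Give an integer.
Path from root to J: M -> E -> L -> J
Depth = number of edges = 3

Answer: 3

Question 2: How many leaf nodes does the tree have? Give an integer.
Leaves (nodes with no children): A, B, F, G, H, J

Answer: 6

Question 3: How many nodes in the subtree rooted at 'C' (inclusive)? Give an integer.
Answer: 3

Derivation:
Subtree rooted at C contains: A, B, C
Count = 3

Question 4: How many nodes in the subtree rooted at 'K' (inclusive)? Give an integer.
Subtree rooted at K contains: A, B, C, G, K
Count = 5

Answer: 5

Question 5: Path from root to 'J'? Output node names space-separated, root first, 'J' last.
Answer: M E L J

Derivation:
Walk down from root: M -> E -> L -> J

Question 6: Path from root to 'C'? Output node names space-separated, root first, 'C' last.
Walk down from root: M -> E -> K -> C

Answer: M E K C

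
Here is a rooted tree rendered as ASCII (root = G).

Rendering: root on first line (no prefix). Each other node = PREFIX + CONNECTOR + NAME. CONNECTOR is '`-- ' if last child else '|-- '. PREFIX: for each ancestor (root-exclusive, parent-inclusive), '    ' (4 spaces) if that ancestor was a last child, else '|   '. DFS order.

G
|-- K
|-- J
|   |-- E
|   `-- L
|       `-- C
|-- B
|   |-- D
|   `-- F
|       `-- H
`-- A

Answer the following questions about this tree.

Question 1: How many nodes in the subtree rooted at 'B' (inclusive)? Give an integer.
Subtree rooted at B contains: B, D, F, H
Count = 4

Answer: 4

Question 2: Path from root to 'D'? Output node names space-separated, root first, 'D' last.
Walk down from root: G -> B -> D

Answer: G B D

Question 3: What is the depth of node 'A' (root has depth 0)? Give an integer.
Answer: 1

Derivation:
Path from root to A: G -> A
Depth = number of edges = 1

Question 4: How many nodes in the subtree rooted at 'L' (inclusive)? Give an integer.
Answer: 2

Derivation:
Subtree rooted at L contains: C, L
Count = 2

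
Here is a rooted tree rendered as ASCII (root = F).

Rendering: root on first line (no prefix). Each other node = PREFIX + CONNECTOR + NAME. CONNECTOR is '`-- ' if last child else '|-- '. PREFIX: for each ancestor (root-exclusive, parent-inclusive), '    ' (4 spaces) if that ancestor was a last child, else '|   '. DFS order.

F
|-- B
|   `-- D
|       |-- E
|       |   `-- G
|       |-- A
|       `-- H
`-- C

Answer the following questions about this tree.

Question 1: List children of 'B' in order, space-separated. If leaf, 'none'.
Answer: D

Derivation:
Node B's children (from adjacency): D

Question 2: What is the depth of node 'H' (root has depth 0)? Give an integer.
Answer: 3

Derivation:
Path from root to H: F -> B -> D -> H
Depth = number of edges = 3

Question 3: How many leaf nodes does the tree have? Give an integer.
Answer: 4

Derivation:
Leaves (nodes with no children): A, C, G, H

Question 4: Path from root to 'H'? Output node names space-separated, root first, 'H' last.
Walk down from root: F -> B -> D -> H

Answer: F B D H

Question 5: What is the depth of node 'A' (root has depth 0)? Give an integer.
Path from root to A: F -> B -> D -> A
Depth = number of edges = 3

Answer: 3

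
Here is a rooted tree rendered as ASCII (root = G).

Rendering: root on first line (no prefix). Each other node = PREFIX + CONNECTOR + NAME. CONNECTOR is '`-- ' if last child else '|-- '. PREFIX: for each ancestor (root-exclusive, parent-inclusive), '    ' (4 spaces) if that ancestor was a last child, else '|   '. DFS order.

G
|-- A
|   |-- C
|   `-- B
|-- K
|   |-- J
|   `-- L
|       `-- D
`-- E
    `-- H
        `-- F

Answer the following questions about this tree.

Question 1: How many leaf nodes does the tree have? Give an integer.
Leaves (nodes with no children): B, C, D, F, J

Answer: 5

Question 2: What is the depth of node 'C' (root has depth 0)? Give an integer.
Path from root to C: G -> A -> C
Depth = number of edges = 2

Answer: 2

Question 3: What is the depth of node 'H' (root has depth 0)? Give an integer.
Answer: 2

Derivation:
Path from root to H: G -> E -> H
Depth = number of edges = 2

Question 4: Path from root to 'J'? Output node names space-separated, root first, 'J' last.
Walk down from root: G -> K -> J

Answer: G K J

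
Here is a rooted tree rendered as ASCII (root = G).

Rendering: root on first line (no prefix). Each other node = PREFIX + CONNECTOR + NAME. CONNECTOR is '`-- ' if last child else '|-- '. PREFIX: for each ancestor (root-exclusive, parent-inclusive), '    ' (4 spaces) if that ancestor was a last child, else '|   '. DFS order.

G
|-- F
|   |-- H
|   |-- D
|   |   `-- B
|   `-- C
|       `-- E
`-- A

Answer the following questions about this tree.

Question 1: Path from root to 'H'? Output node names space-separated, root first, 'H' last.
Walk down from root: G -> F -> H

Answer: G F H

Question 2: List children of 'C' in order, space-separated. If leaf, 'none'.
Node C's children (from adjacency): E

Answer: E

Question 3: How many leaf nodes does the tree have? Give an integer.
Leaves (nodes with no children): A, B, E, H

Answer: 4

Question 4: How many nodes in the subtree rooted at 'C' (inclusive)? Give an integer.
Subtree rooted at C contains: C, E
Count = 2

Answer: 2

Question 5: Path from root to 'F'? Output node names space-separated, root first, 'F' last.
Answer: G F

Derivation:
Walk down from root: G -> F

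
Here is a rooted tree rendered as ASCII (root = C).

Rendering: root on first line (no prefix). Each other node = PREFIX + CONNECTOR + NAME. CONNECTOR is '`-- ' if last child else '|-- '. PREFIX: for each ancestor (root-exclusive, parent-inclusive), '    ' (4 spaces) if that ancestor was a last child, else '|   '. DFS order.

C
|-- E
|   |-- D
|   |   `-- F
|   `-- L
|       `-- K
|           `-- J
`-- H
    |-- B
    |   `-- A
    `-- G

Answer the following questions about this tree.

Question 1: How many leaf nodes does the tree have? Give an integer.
Answer: 4

Derivation:
Leaves (nodes with no children): A, F, G, J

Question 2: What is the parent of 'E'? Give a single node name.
Answer: C

Derivation:
Scan adjacency: E appears as child of C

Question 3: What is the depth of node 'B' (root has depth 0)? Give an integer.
Path from root to B: C -> H -> B
Depth = number of edges = 2

Answer: 2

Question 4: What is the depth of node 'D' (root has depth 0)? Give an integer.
Path from root to D: C -> E -> D
Depth = number of edges = 2

Answer: 2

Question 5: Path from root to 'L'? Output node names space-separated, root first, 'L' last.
Answer: C E L

Derivation:
Walk down from root: C -> E -> L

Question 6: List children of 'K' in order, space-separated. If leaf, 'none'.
Node K's children (from adjacency): J

Answer: J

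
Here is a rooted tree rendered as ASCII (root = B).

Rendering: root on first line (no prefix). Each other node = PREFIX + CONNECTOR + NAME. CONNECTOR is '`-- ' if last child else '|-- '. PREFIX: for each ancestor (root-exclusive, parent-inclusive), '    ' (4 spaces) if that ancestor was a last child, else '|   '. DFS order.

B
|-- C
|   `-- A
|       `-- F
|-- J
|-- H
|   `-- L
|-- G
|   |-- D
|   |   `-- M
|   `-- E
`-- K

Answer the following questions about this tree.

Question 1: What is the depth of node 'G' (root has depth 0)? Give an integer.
Answer: 1

Derivation:
Path from root to G: B -> G
Depth = number of edges = 1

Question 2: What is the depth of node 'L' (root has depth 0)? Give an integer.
Answer: 2

Derivation:
Path from root to L: B -> H -> L
Depth = number of edges = 2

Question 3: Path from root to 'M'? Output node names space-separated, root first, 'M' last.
Walk down from root: B -> G -> D -> M

Answer: B G D M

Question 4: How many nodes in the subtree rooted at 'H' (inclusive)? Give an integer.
Answer: 2

Derivation:
Subtree rooted at H contains: H, L
Count = 2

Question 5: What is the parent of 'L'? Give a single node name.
Answer: H

Derivation:
Scan adjacency: L appears as child of H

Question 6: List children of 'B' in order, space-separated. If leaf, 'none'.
Node B's children (from adjacency): C, J, H, G, K

Answer: C J H G K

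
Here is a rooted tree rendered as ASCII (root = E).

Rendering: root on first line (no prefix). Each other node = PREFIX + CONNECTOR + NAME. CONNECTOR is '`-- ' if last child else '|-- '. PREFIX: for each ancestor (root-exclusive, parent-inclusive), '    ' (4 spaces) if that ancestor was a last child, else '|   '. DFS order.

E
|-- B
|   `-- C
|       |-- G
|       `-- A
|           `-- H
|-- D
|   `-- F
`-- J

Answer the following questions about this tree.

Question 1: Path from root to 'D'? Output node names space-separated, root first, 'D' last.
Walk down from root: E -> D

Answer: E D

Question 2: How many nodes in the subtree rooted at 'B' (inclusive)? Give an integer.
Answer: 5

Derivation:
Subtree rooted at B contains: A, B, C, G, H
Count = 5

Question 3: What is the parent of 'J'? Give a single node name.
Answer: E

Derivation:
Scan adjacency: J appears as child of E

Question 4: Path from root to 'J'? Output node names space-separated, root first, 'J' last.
Walk down from root: E -> J

Answer: E J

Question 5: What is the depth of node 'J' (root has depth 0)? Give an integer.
Path from root to J: E -> J
Depth = number of edges = 1

Answer: 1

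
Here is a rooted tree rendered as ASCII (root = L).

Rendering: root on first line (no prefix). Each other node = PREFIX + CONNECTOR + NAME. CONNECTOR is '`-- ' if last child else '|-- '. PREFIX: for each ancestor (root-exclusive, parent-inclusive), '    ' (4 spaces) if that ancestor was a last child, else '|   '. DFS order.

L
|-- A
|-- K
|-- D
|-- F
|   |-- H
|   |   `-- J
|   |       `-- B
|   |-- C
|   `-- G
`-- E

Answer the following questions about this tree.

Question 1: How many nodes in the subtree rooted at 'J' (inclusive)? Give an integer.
Subtree rooted at J contains: B, J
Count = 2

Answer: 2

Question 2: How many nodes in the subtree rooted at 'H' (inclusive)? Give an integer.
Subtree rooted at H contains: B, H, J
Count = 3

Answer: 3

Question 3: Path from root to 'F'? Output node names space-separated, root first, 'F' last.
Walk down from root: L -> F

Answer: L F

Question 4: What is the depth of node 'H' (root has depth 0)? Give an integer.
Answer: 2

Derivation:
Path from root to H: L -> F -> H
Depth = number of edges = 2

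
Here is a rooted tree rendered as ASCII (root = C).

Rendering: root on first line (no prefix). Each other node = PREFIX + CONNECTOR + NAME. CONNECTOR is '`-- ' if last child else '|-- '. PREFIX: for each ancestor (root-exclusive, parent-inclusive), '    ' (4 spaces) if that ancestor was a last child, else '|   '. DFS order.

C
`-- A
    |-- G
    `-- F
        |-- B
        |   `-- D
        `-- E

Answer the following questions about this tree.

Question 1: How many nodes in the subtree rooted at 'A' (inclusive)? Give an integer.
Answer: 6

Derivation:
Subtree rooted at A contains: A, B, D, E, F, G
Count = 6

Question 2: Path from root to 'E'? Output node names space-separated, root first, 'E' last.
Answer: C A F E

Derivation:
Walk down from root: C -> A -> F -> E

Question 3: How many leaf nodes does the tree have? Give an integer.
Answer: 3

Derivation:
Leaves (nodes with no children): D, E, G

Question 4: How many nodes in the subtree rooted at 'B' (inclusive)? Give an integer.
Answer: 2

Derivation:
Subtree rooted at B contains: B, D
Count = 2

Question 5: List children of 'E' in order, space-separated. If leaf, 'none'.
Answer: none

Derivation:
Node E's children (from adjacency): (leaf)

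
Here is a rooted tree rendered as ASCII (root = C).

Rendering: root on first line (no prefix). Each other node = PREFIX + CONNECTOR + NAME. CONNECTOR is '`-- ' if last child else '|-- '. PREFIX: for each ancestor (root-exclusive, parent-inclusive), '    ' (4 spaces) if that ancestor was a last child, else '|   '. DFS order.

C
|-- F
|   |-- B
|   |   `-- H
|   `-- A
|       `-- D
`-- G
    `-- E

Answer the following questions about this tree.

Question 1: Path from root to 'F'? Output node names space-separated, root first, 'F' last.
Walk down from root: C -> F

Answer: C F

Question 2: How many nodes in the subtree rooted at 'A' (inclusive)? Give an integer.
Subtree rooted at A contains: A, D
Count = 2

Answer: 2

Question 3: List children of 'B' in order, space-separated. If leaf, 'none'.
Node B's children (from adjacency): H

Answer: H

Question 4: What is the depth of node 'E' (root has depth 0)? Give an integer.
Answer: 2

Derivation:
Path from root to E: C -> G -> E
Depth = number of edges = 2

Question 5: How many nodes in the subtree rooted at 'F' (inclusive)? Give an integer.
Subtree rooted at F contains: A, B, D, F, H
Count = 5

Answer: 5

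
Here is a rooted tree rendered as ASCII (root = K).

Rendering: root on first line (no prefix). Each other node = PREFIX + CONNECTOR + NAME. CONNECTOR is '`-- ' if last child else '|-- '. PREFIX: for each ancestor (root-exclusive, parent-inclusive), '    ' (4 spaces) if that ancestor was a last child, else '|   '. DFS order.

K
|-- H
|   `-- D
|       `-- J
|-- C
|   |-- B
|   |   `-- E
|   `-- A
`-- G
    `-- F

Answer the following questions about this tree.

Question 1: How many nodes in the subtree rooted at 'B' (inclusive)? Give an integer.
Answer: 2

Derivation:
Subtree rooted at B contains: B, E
Count = 2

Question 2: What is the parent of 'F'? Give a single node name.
Scan adjacency: F appears as child of G

Answer: G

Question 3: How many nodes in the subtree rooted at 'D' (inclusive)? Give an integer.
Subtree rooted at D contains: D, J
Count = 2

Answer: 2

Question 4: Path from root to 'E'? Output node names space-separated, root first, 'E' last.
Answer: K C B E

Derivation:
Walk down from root: K -> C -> B -> E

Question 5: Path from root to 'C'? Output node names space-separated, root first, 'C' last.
Answer: K C

Derivation:
Walk down from root: K -> C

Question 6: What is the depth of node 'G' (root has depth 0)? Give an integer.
Answer: 1

Derivation:
Path from root to G: K -> G
Depth = number of edges = 1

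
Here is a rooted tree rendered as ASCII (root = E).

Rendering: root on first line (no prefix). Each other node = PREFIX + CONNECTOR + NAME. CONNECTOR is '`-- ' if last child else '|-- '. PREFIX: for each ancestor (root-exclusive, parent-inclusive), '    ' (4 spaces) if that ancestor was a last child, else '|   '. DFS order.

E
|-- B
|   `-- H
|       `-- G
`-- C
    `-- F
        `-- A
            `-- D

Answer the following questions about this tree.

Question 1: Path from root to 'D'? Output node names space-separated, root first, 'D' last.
Walk down from root: E -> C -> F -> A -> D

Answer: E C F A D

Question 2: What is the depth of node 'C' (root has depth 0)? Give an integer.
Answer: 1

Derivation:
Path from root to C: E -> C
Depth = number of edges = 1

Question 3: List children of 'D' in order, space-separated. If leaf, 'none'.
Answer: none

Derivation:
Node D's children (from adjacency): (leaf)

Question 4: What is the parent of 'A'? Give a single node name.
Answer: F

Derivation:
Scan adjacency: A appears as child of F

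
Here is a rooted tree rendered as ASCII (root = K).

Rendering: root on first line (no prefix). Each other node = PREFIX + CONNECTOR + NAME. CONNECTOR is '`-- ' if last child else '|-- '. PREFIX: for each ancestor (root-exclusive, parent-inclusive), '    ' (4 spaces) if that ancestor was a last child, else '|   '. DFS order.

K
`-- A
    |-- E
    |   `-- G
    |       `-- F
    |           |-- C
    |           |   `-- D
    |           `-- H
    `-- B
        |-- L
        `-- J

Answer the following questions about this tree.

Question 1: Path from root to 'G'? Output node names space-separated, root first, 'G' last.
Answer: K A E G

Derivation:
Walk down from root: K -> A -> E -> G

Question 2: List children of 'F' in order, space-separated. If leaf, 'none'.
Answer: C H

Derivation:
Node F's children (from adjacency): C, H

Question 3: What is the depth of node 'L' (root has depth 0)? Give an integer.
Answer: 3

Derivation:
Path from root to L: K -> A -> B -> L
Depth = number of edges = 3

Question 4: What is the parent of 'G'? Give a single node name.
Scan adjacency: G appears as child of E

Answer: E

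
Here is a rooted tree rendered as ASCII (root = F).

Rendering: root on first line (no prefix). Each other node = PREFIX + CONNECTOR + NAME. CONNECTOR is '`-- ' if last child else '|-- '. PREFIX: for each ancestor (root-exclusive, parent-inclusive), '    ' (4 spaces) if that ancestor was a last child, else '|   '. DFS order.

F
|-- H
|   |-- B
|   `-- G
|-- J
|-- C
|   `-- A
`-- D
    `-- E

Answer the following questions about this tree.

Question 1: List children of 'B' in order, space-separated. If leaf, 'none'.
Node B's children (from adjacency): (leaf)

Answer: none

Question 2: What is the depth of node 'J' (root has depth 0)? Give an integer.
Answer: 1

Derivation:
Path from root to J: F -> J
Depth = number of edges = 1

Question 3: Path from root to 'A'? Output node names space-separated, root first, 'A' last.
Answer: F C A

Derivation:
Walk down from root: F -> C -> A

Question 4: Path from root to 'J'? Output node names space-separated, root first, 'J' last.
Answer: F J

Derivation:
Walk down from root: F -> J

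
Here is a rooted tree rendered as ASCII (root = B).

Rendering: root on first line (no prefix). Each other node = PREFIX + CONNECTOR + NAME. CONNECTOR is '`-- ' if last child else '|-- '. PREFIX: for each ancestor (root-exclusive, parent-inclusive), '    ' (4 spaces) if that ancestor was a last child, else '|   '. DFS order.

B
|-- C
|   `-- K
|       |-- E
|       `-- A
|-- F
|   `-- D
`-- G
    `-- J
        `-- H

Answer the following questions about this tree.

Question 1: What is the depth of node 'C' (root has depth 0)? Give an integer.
Path from root to C: B -> C
Depth = number of edges = 1

Answer: 1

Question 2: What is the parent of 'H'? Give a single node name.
Answer: J

Derivation:
Scan adjacency: H appears as child of J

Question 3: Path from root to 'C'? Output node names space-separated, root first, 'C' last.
Answer: B C

Derivation:
Walk down from root: B -> C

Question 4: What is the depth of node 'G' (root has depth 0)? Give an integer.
Answer: 1

Derivation:
Path from root to G: B -> G
Depth = number of edges = 1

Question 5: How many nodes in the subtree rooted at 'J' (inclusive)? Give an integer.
Subtree rooted at J contains: H, J
Count = 2

Answer: 2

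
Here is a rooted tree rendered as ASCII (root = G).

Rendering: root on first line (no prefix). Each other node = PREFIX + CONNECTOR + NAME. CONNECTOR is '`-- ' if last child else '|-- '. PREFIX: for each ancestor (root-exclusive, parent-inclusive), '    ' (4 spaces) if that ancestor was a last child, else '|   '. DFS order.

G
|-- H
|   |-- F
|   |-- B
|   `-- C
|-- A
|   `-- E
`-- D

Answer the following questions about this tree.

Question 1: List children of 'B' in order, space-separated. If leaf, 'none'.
Answer: none

Derivation:
Node B's children (from adjacency): (leaf)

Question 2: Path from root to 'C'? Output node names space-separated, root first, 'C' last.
Answer: G H C

Derivation:
Walk down from root: G -> H -> C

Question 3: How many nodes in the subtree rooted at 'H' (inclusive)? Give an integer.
Subtree rooted at H contains: B, C, F, H
Count = 4

Answer: 4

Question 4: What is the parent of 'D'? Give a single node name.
Scan adjacency: D appears as child of G

Answer: G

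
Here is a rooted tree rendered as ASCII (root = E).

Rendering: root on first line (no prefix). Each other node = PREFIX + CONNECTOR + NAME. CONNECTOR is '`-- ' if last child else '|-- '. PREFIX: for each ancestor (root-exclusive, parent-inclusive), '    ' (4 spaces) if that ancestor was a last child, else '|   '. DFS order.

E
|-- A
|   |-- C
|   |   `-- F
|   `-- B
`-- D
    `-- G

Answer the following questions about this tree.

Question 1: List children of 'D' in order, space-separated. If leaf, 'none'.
Node D's children (from adjacency): G

Answer: G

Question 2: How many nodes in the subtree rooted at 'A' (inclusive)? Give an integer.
Answer: 4

Derivation:
Subtree rooted at A contains: A, B, C, F
Count = 4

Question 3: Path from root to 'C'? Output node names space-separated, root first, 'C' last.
Answer: E A C

Derivation:
Walk down from root: E -> A -> C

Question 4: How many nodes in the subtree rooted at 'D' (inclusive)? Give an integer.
Subtree rooted at D contains: D, G
Count = 2

Answer: 2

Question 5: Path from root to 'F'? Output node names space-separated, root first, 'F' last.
Walk down from root: E -> A -> C -> F

Answer: E A C F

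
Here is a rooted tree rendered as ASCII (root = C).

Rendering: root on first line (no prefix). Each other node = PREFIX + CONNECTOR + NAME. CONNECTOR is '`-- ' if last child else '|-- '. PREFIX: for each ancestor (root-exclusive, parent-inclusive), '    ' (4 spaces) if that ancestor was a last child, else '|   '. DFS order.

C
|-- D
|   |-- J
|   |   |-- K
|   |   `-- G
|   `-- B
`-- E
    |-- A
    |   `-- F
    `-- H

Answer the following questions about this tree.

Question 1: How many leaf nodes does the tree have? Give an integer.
Leaves (nodes with no children): B, F, G, H, K

Answer: 5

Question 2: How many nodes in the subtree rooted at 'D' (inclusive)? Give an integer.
Answer: 5

Derivation:
Subtree rooted at D contains: B, D, G, J, K
Count = 5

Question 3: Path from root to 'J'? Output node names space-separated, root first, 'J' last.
Answer: C D J

Derivation:
Walk down from root: C -> D -> J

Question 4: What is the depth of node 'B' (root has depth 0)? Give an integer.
Answer: 2

Derivation:
Path from root to B: C -> D -> B
Depth = number of edges = 2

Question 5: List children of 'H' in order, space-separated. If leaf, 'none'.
Answer: none

Derivation:
Node H's children (from adjacency): (leaf)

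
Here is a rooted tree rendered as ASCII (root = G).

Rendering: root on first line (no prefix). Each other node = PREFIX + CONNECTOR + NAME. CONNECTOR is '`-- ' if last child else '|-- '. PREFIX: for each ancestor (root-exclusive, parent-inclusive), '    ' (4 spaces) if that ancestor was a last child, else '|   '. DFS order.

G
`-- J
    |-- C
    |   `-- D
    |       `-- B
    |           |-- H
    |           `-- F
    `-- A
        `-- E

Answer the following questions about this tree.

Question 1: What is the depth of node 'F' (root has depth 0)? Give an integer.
Path from root to F: G -> J -> C -> D -> B -> F
Depth = number of edges = 5

Answer: 5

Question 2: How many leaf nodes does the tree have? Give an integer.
Leaves (nodes with no children): E, F, H

Answer: 3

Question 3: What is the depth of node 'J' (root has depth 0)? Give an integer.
Answer: 1

Derivation:
Path from root to J: G -> J
Depth = number of edges = 1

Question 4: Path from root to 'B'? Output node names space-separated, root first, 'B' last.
Answer: G J C D B

Derivation:
Walk down from root: G -> J -> C -> D -> B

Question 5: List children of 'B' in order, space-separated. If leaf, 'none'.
Node B's children (from adjacency): H, F

Answer: H F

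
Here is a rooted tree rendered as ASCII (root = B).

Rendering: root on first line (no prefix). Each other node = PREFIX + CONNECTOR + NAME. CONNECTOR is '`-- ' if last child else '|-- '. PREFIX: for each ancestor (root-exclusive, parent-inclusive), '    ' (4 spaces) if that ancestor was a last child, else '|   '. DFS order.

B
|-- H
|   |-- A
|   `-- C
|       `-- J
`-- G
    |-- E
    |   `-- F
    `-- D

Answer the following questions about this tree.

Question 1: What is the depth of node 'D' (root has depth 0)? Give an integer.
Answer: 2

Derivation:
Path from root to D: B -> G -> D
Depth = number of edges = 2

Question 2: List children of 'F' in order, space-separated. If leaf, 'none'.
Node F's children (from adjacency): (leaf)

Answer: none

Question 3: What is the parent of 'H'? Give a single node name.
Scan adjacency: H appears as child of B

Answer: B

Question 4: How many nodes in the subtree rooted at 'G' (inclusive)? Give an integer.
Answer: 4

Derivation:
Subtree rooted at G contains: D, E, F, G
Count = 4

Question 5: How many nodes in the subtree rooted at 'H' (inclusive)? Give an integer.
Subtree rooted at H contains: A, C, H, J
Count = 4

Answer: 4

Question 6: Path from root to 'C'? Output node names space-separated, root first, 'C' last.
Walk down from root: B -> H -> C

Answer: B H C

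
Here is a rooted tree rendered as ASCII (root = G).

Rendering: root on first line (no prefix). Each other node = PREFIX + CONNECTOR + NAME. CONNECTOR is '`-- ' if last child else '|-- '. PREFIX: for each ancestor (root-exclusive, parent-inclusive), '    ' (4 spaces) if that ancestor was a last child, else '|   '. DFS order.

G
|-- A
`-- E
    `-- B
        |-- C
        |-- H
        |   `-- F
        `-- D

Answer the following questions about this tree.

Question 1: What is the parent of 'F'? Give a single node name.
Answer: H

Derivation:
Scan adjacency: F appears as child of H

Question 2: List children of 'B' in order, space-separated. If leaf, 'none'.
Node B's children (from adjacency): C, H, D

Answer: C H D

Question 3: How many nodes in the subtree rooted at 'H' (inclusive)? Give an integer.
Answer: 2

Derivation:
Subtree rooted at H contains: F, H
Count = 2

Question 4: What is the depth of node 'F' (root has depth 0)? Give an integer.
Path from root to F: G -> E -> B -> H -> F
Depth = number of edges = 4

Answer: 4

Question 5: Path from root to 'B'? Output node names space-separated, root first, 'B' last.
Walk down from root: G -> E -> B

Answer: G E B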